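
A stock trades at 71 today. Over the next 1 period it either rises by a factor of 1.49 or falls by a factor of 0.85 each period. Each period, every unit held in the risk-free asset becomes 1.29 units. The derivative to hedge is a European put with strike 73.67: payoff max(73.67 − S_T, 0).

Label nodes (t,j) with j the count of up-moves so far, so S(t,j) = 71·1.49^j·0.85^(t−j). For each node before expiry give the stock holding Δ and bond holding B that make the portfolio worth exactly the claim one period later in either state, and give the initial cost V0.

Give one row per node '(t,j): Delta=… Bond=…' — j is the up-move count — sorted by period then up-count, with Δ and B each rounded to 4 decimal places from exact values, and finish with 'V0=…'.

(0,0): Delta=-0.2931 Bond=24.0392
V0=3.2267

The replicating-portfolio and risk-neutral prices coincide; use p* = (1.29−0.85)/(1.49−0.85) = 0.6875 for the latter.
Payoff layer (t=1): V(1,0)=13.3200, V(1,1)=0.0000
Node (0,0) S=71.0000: V=(p*·0.0000+(1−p*)·13.3200)/1.29=3.2267; Δ=(0.0000−13.3200)/(105.7900−60.3500)=-0.2931; B=V−Δ·S=24.0392
Self-financing check: at every node Δ·S+B equals the discounted successor values.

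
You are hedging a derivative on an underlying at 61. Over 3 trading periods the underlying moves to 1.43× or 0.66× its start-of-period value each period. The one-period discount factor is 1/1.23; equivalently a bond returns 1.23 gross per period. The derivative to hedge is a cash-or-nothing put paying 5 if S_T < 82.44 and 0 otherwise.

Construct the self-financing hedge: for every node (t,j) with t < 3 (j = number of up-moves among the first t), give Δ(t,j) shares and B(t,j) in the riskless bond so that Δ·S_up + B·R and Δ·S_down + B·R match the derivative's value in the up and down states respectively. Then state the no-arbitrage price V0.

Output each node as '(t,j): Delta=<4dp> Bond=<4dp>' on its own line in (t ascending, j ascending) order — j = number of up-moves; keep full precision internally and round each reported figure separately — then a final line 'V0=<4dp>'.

No-arbitrage ⇒ martingale measure with p* = (R−d)/(u−d) = 0.7403.
Payoff layer (t=3): V(3,0)=5.0000, V(3,1)=5.0000, V(3,2)=5.0000, V(3,3)=0.0000
Node (2,0) S=26.5716: V=(p*·5.0000+(1−p*)·5.0000)/1.23=4.0650; Δ=(5.0000−5.0000)/(37.9974−17.5373)=0.0000; B=V−Δ·S=4.0650
Node (2,1) S=57.5718: V=(p*·5.0000+(1−p*)·5.0000)/1.23=4.0650; Δ=(5.0000−5.0000)/(82.3277−37.9974)=0.0000; B=V−Δ·S=4.0650
Node (2,2) S=124.7389: V=(p*·0.0000+(1−p*)·5.0000)/1.23=1.0559; Δ=(0.0000−5.0000)/(178.3766−82.3277)=-0.0521; B=V−Δ·S=7.5494
Node (1,0) S=40.2600: V=(p*·4.0650+(1−p*)·4.0650)/1.23=3.3049; Δ=(4.0650−4.0650)/(57.5718−26.5716)=0.0000; B=V−Δ·S=3.3049
Node (1,1) S=87.2300: V=(p*·1.0559+(1−p*)·4.0650)/1.23=1.4939; Δ=(1.0559−4.0650)/(124.7389−57.5718)=-0.0448; B=V−Δ·S=5.4019
Node (0,0) S=61.0000: V=(p*·1.4939+(1−p*)·3.3049)/1.23=1.5970; Δ=(1.4939−3.3049)/(87.2300−40.2600)=-0.0386; B=V−Δ·S=3.9490
Self-financing check: at every node Δ·S+B equals the discounted successor values.

(0,0): Delta=-0.0386 Bond=3.9490
(1,0): Delta=0.0000 Bond=3.3049
(1,1): Delta=-0.0448 Bond=5.4019
(2,0): Delta=0.0000 Bond=4.0650
(2,1): Delta=0.0000 Bond=4.0650
(2,2): Delta=-0.0521 Bond=7.5494
V0=1.5970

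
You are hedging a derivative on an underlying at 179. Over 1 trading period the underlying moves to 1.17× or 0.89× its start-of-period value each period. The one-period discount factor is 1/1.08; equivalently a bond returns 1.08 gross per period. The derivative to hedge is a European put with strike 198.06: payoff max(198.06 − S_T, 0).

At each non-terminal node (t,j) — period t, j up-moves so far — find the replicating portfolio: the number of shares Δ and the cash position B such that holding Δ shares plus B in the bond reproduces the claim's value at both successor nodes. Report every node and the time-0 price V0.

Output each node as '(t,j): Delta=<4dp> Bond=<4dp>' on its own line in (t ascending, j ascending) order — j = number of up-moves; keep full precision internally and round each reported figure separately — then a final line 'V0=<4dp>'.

(0,0): Delta=-0.7731 Bond=149.9256
V0=11.5327

Since d<R<u, set p* = (R−d)/(u−d) = 0.6786; price each node as the discounted p*-expectation of its children.
Payoff layer (t=1): V(1,0)=38.7500, V(1,1)=0.0000
Node (0,0) S=179.0000: V=(p*·0.0000+(1−p*)·38.7500)/1.08=11.5327; Δ=(0.0000−38.7500)/(209.4300−159.3100)=-0.7731; B=V−Δ·S=149.9256
Self-financing check: at every node Δ·S+B equals the discounted successor values.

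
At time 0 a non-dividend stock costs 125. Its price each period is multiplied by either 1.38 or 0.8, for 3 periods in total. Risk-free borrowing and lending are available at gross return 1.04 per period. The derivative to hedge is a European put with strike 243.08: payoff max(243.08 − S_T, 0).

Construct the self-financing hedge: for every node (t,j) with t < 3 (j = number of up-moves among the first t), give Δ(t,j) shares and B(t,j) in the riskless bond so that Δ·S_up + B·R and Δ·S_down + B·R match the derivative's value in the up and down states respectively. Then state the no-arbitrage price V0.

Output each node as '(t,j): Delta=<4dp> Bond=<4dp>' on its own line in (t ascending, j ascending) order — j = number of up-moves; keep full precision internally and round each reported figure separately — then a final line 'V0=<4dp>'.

(0,0): Delta=-0.8135 Bond=198.1609
(1,0): Delta=-1.0000 Bond=224.7411
(1,1): Delta=-0.6603 Bond=179.6611
(2,0): Delta=-1.0000 Bond=233.7308
(2,1): Delta=-1.0000 Bond=233.7308
(2,2): Delta=-0.3813 Bond=120.4297
V0=96.4781

Risk-neutral probability p* = (R−d)/(u−d) = (1.04−0.8)/(1.38−0.8) = 0.4138.
Terminal payoffs: V(3,0)=179.0800, V(3,1)=132.6800, V(3,2)=52.6400, V(3,3)=0.0000
  t=2,j=0: stock 80.0000 → up 110.4000 (V=132.6800), down 64.0000 (V=179.0800). Price 153.7308; hedge Δ=-1.0000, bond B=233.7308.
  t=2,j=1: stock 138.0000 → up 190.4400 (V=52.6400), down 110.4000 (V=132.6800). Price 95.7308; hedge Δ=-1.0000, bond B=233.7308.
  t=2,j=2: stock 238.0500 → up 328.5090 (V=0.0000), down 190.4400 (V=52.6400). Price 29.6711; hedge Δ=-0.3813, bond B=120.4297.
  t=1,j=0: stock 100.0000 → up 138.0000 (V=95.7308), down 80.0000 (V=153.7308). Price 124.7411; hedge Δ=-1.0000, bond B=224.7411.
  t=1,j=1: stock 172.5000 → up 238.0500 (V=29.6711), down 138.0000 (V=95.7308). Price 65.7651; hedge Δ=-0.6603, bond B=179.6611.
  t=0,j=0: stock 125.0000 → up 172.5000 (V=65.7651), down 100.0000 (V=124.7411). Price 96.4781; hedge Δ=-0.8135, bond B=198.1609.
Check: Δ(0,0)·S0 + B(0,0) = 96.4781 = V0.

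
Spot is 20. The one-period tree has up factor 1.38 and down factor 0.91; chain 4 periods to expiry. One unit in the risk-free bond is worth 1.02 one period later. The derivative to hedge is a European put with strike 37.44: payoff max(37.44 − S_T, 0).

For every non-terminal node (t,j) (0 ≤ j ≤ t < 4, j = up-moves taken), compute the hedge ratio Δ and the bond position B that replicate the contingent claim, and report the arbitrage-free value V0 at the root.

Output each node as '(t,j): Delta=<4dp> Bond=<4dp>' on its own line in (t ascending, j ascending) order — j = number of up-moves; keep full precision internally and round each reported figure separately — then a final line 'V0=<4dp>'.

(0,0): Delta=-0.8371 Bond=31.8059
(1,0): Delta=-0.9360 Bond=34.2421
(1,1): Delta=-0.6237 Bond=26.5509
(2,0): Delta=-1.0000 Bond=35.9862
(2,1): Delta=-0.7980 Bond=31.4604
(2,2): Delta=-0.2475 Bond=12.7523
(3,0): Delta=-1.0000 Bond=36.7059
(3,1): Delta=-1.0000 Bond=36.7059
(3,2): Delta=-0.3621 Bond=16.9818
(3,3): Delta=0.0000 Bond=0.0000
V0=15.0631

No-arbitrage ⇒ martingale measure with p* = (R−d)/(u−d) = 0.2340.
Terminal values V(4,·): V(4,0)=23.7250, V(4,1)=16.6414, V(4,2)=5.8993, V(4,3)=0.0000, V(4,4)=0.0000
Node (3,0) S=15.0714: V=(p*·16.6414+(1−p*)·23.7250)/1.02=21.6345; Δ=(16.6414−23.7250)/(20.7986−13.7150)=-1.0000; B=V−Δ·S=36.7059
Node (3,1) S=22.8556: V=(p*·5.8993+(1−p*)·16.6414)/1.02=13.8503; Δ=(5.8993−16.6414)/(31.5407−20.7986)=-1.0000; B=V−Δ·S=36.7059
Node (3,2) S=34.6601: V=(p*·0.0000+(1−p*)·5.8993)/1.02=4.4300; Δ=(0.0000−5.8993)/(47.8309−31.5407)=-0.3621; B=V−Δ·S=16.9818
Node (3,3) S=52.5614: V=(p*·0.0000+(1−p*)·0.0000)/1.02=0.0000; Δ=(0.0000−0.0000)/(72.5348−47.8309)=0.0000; B=V−Δ·S=0.0000
Node (2,0) S=16.5620: V=(p*·13.8503+(1−p*)·21.6345)/1.02=19.4242; Δ=(13.8503−21.6345)/(22.8556−15.0714)=-1.0000; B=V−Δ·S=35.9862
Node (2,1) S=25.1160: V=(p*·4.4300+(1−p*)·13.8503)/1.02=11.4172; Δ=(4.4300−13.8503)/(34.6601−22.8556)=-0.7980; B=V−Δ·S=31.4604
Node (2,2) S=38.0880: V=(p*·0.0000+(1−p*)·4.4300)/1.02=3.3267; Δ=(0.0000−4.4300)/(52.5614−34.6601)=-0.2475; B=V−Δ·S=12.7523
Node (1,0) S=18.2000: V=(p*·11.4172+(1−p*)·19.4242)/1.02=17.2061; Δ=(11.4172−19.4242)/(25.1160−16.5620)=-0.9360; B=V−Δ·S=34.2421
Node (1,1) S=27.6000: V=(p*·3.3267+(1−p*)·11.4172)/1.02=9.3370; Δ=(3.3267−11.4172)/(38.0880−25.1160)=-0.6237; B=V−Δ·S=26.5509
Node (0,0) S=20.0000: V=(p*·9.3370+(1−p*)·17.2061)/1.02=15.0631; Δ=(9.3370−17.2061)/(27.6000−18.2000)=-0.8371; B=V−Δ·S=31.8059
Root portfolio cost Δ·20+B reproduces V0=15.0631.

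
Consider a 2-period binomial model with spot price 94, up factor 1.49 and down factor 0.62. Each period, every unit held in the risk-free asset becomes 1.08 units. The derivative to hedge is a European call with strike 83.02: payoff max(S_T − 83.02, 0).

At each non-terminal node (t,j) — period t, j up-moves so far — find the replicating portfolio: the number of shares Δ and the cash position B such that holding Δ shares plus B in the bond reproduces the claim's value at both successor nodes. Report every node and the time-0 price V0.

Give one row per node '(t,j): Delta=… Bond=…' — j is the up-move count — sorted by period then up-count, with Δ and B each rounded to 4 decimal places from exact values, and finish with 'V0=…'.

(0,0): Delta=0.7498 Bond=-38.7325
(1,0): Delta=0.0753 Bond=-2.5188
(1,1): Delta=1.0000 Bond=-76.8704
V0=31.7512

Under the risk-neutral measure, an up-move has probability p* = (R−d)/(u−d) = 0.5287 and values discount at R = 1.08.
Terminal payoffs: V(2,0)=0.0000, V(2,1)=3.8172, V(2,2)=125.6694
  t=1,j=0: stock 58.2800 → up 86.8372 (V=3.8172), down 36.1336 (V=0.0000). Price 1.8688; hedge Δ=0.0753, bond B=-2.5188.
  t=1,j=1: stock 140.0600 → up 208.6894 (V=125.6694), down 86.8372 (V=3.8172). Price 63.1896; hedge Δ=1.0000, bond B=-76.8704.
  t=0,j=0: stock 94.0000 → up 140.0600 (V=63.1896), down 58.2800 (V=1.8688). Price 31.7512; hedge Δ=0.7498, bond B=-38.7325.
Each (Δ,B) replicates both successor values, so the strategy is self-financing and V0 is arbitrage-free.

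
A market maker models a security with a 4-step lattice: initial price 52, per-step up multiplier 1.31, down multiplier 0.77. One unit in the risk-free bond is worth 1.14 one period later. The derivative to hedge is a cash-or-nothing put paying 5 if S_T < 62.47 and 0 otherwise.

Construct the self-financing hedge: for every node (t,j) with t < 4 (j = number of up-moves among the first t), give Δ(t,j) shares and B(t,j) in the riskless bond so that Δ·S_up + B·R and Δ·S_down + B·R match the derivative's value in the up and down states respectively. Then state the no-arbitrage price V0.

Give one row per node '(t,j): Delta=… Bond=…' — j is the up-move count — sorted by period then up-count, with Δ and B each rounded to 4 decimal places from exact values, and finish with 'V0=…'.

No-arbitrage ⇒ martingale measure with p* = (R−d)/(u−d) = 0.6852.
At expiry t=4: V(4,0)=5.0000, V(4,1)=5.0000, V(4,2)=5.0000, V(4,3)=0.0000, V(4,4)=0.0000
  t=3,j=0: stock 23.7397 → up 31.0990 (V=5.0000), down 18.2796 (V=5.0000). Price 4.3860; hedge Δ=0.0000, bond B=4.3860.
  t=3,j=1: stock 40.3883 → up 52.9087 (V=5.0000), down 31.0990 (V=5.0000). Price 4.3860; hedge Δ=0.0000, bond B=4.3860.
  t=3,j=2: stock 68.7126 → up 90.0136 (V=0.0000), down 52.9087 (V=5.0000). Price 1.3808; hedge Δ=-0.1348, bond B=10.6400.
  t=3,j=3: stock 116.9007 → up 153.1400 (V=0.0000), down 90.0136 (V=0.0000). Price 0.0000; hedge Δ=0.0000, bond B=0.0000.
  t=2,j=0: stock 30.8308 → up 40.3883 (V=4.3860), down 23.7397 (V=4.3860). Price 3.8473; hedge Δ=0.0000, bond B=3.8473.
  t=2,j=1: stock 52.4524 → up 68.7126 (V=1.3808), down 40.3883 (V=4.3860). Price 2.0411; hedge Δ=-0.1061, bond B=7.6063.
  t=2,j=2: stock 89.2372 → up 116.9007 (V=0.0000), down 68.7126 (V=1.3808). Price 0.3813; hedge Δ=-0.0287, bond B=2.9383.
  t=1,j=0: stock 40.0400 → up 52.4524 (V=2.0411), down 30.8308 (V=3.8473). Price 2.2892; hedge Δ=-0.0835, bond B=5.6341.
  t=1,j=1: stock 68.1200 → up 89.2372 (V=0.3813), down 52.4524 (V=2.0411). Price 0.7928; hedge Δ=-0.0451, bond B=3.8665.
  t=0,j=0: stock 52.0000 → up 68.1200 (V=0.7928), down 40.0400 (V=2.2892). Price 1.1087; hedge Δ=-0.0533, bond B=3.8798.
Self-financing check: at every node Δ·S+B equals the discounted successor values.

(0,0): Delta=-0.0533 Bond=3.8798
(1,0): Delta=-0.0835 Bond=5.6341
(1,1): Delta=-0.0451 Bond=3.8665
(2,0): Delta=0.0000 Bond=3.8473
(2,1): Delta=-0.1061 Bond=7.6063
(2,2): Delta=-0.0287 Bond=2.9383
(3,0): Delta=0.0000 Bond=4.3860
(3,1): Delta=0.0000 Bond=4.3860
(3,2): Delta=-0.1348 Bond=10.6400
(3,3): Delta=0.0000 Bond=0.0000
V0=1.1087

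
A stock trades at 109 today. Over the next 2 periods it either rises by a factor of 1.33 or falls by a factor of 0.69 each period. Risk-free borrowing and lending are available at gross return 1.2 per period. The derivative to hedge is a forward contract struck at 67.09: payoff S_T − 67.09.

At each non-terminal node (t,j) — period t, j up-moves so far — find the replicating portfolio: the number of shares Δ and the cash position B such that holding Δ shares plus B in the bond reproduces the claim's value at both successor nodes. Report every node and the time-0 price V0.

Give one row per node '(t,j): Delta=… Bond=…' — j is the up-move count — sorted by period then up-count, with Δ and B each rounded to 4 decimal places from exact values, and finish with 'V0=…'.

(0,0): Delta=1.0000 Bond=-46.5903
(1,0): Delta=1.0000 Bond=-55.9083
(1,1): Delta=1.0000 Bond=-55.9083
V0=62.4097

No-arbitrage ⇒ martingale measure with p* = (R−d)/(u−d) = 0.7969.
At expiry t=2: V(2,0)=-15.1951, V(2,1)=32.9393, V(2,2)=125.7201
(1,0): S=75.2100. Δ = (V_up−V_dn)/(S_up−S_dn) = (32.9393−-15.1951)/(100.0293−51.8949) = 1.0000. V = [p*·32.9393 + (1−p*)·-15.1951]/1.2 = 19.3017. B = V − Δ·S = -55.9083.
(1,1): S=144.9700. Δ = (V_up−V_dn)/(S_up−S_dn) = (125.7201−32.9393)/(192.8101−100.0293) = 1.0000. V = [p*·125.7201 + (1−p*)·32.9393]/1.2 = 89.0617. B = V − Δ·S = -55.9083.
(0,0): S=109.0000. Δ = (V_up−V_dn)/(S_up−S_dn) = (89.0617−19.3017)/(144.9700−75.2100) = 1.0000. V = [p*·89.0617 + (1−p*)·19.3017]/1.2 = 62.4097. B = V − Δ·S = -46.5903.
Each (Δ,B) replicates both successor values, so the strategy is self-financing and V0 is arbitrage-free.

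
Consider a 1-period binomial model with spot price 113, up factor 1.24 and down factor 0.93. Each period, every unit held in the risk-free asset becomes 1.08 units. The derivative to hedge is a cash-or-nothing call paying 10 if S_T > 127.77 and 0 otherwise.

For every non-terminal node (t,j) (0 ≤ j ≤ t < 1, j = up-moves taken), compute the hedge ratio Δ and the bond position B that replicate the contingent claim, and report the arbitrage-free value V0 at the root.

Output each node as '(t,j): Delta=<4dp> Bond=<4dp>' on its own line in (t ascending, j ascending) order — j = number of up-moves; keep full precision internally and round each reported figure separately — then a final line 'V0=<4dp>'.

The replicating-portfolio and risk-neutral prices coincide; use p* = (1.08−0.93)/(1.24−0.93) = 0.4839 for the latter.
Payoff layer (t=1): V(1,0)=0.0000, V(1,1)=10.0000
  t=0,j=0: stock 113.0000 → up 140.1200 (V=10.0000), down 105.0900 (V=0.0000). Price 4.4803; hedge Δ=0.2855, bond B=-27.7778.
The time-0 hedge costs 4.4803, which is the no-arbitrage price.

(0,0): Delta=0.2855 Bond=-27.7778
V0=4.4803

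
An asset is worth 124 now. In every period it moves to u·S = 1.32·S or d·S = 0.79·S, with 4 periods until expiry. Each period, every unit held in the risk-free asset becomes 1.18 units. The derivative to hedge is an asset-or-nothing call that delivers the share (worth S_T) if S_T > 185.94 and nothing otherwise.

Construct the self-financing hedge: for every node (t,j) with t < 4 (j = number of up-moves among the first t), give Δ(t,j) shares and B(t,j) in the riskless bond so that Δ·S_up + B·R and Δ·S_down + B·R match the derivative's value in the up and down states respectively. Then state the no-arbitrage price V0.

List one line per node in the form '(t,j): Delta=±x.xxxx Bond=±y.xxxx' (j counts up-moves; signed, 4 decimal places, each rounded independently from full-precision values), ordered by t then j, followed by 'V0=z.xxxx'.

Since d<R<u, set p* = (R−d)/(u−d) = 0.7358; price each node as the discounted p*-expectation of its children.
At expiry t=4: V(4,0)=0.0000, V(4,1)=0.0000, V(4,2)=0.0000, V(4,3)=225.3049, V(4,4)=376.4588
(3,0): S=61.1368. Δ = (V_up−V_dn)/(S_up−S_dn) = (0.0000−0.0000)/(80.7006−48.2981) = 0.0000. V = [p*·0.0000 + (1−p*)·0.0000]/1.18 = 0.0000. B = V − Δ·S = 0.0000.
(3,1): S=102.1527. Δ = (V_up−V_dn)/(S_up−S_dn) = (0.0000−0.0000)/(134.8415−80.7006) = 0.0000. V = [p*·0.0000 + (1−p*)·0.0000]/1.18 = 0.0000. B = V − Δ·S = 0.0000.
(3,2): S=170.6855. Δ = (V_up−V_dn)/(S_up−S_dn) = (225.3049−0.0000)/(225.3049−134.8415) = 2.4906. V = [p*·225.3049 + (1−p*)·0.0000]/1.18 = 140.5003. B = V − Δ·S = -284.6032.
(3,3): S=285.1960. Δ = (V_up−V_dn)/(S_up−S_dn) = (376.4588−225.3049)/(376.4588−225.3049) = 1.0000. V = [p*·376.4588 + (1−p*)·225.3049]/1.18 = 285.1960. B = V − Δ·S = 0.0000.
(2,0): S=77.3884. Δ = (V_up−V_dn)/(S_up−S_dn) = (0.0000−0.0000)/(102.1527−61.1368) = 0.0000. V = [p*·0.0000 + (1−p*)·0.0000]/1.18 = 0.0000. B = V − Δ·S = 0.0000.
(2,1): S=129.3072. Δ = (V_up−V_dn)/(S_up−S_dn) = (140.5003−0.0000)/(170.6855−102.1527) = 2.0501. V = [p*·140.5003 + (1−p*)·0.0000]/1.18 = 87.6161. B = V − Δ·S = -177.4788.
(2,2): S=216.0576. Δ = (V_up−V_dn)/(S_up−S_dn) = (285.1960−140.5003)/(285.1960−170.6855) = 1.2636. V = [p*·285.1960 + (1−p*)·140.5003]/1.18 = 209.3004. B = V − Δ·S = -63.7103.
(1,0): S=97.9600. Δ = (V_up−V_dn)/(S_up−S_dn) = (87.6161−0.0000)/(129.3072−77.3884) = 1.6876. V = [p*·87.6161 + (1−p*)·0.0000]/1.18 = 54.6375. B = V − Δ·S = -110.6759.
(1,1): S=163.6800. Δ = (V_up−V_dn)/(S_up−S_dn) = (209.3004−87.6161)/(216.0576−129.3072) = 1.4027. V = [p*·209.3004 + (1−p*)·87.6161]/1.18 = 150.1334. B = V − Δ·S = -79.4597.
(0,0): S=124.0000. Δ = (V_up−V_dn)/(S_up−S_dn) = (150.1334−54.6375)/(163.6800−97.9600) = 1.4531. V = [p*·150.1334 + (1−p*)·54.6375]/1.18 = 105.8543. B = V − Δ·S = -74.3267.
Each (Δ,B) replicates both successor values, so the strategy is self-financing and V0 is arbitrage-free.

(0,0): Delta=1.4531 Bond=-74.3267
(1,0): Delta=1.6876 Bond=-110.6759
(1,1): Delta=1.4027 Bond=-79.4597
(2,0): Delta=0.0000 Bond=0.0000
(2,1): Delta=2.0501 Bond=-177.4788
(2,2): Delta=1.2636 Bond=-63.7103
(3,0): Delta=0.0000 Bond=0.0000
(3,1): Delta=0.0000 Bond=0.0000
(3,2): Delta=2.4906 Bond=-284.6032
(3,3): Delta=1.0000 Bond=0.0000
V0=105.8543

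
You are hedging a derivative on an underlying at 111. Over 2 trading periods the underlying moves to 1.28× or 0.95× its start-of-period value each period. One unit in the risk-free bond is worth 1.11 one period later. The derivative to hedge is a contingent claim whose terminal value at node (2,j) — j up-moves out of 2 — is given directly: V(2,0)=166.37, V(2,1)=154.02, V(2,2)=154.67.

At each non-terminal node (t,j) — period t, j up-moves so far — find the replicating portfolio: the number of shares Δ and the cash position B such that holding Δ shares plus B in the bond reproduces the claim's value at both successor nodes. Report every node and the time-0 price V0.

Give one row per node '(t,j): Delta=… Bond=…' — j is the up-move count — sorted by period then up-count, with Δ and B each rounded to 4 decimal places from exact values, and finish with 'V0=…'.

Since d<R<u, set p* = (R−d)/(u−d) = 0.4848; price each node as the discounted p*-expectation of its children.
At expiry t=2: V(2,0)=166.3700, V(2,1)=154.0200, V(2,2)=154.6700
Node (1,0) S=105.4500: V=(p*·154.0200+(1−p*)·166.3700)/1.11=144.4884; Δ=(154.0200−166.3700)/(134.9760−100.1775)=-0.3549; B=V−Δ·S=181.9126
Node (1,1) S=142.0800: V=(p*·154.6700+(1−p*)·154.0200)/1.11=139.0407; Δ=(154.6700−154.0200)/(181.8624−134.9760)=0.0139; B=V−Δ·S=137.0710
Node (0,0) S=111.0000: V=(p*·139.0407+(1−p*)·144.4884)/1.11=127.7902; Δ=(139.0407−144.4884)/(142.0800−105.4500)=-0.1487; B=V−Δ·S=144.2984
Self-financing check: at every node Δ·S+B equals the discounted successor values.

(0,0): Delta=-0.1487 Bond=144.2984
(1,0): Delta=-0.3549 Bond=181.9126
(1,1): Delta=0.0139 Bond=137.0710
V0=127.7902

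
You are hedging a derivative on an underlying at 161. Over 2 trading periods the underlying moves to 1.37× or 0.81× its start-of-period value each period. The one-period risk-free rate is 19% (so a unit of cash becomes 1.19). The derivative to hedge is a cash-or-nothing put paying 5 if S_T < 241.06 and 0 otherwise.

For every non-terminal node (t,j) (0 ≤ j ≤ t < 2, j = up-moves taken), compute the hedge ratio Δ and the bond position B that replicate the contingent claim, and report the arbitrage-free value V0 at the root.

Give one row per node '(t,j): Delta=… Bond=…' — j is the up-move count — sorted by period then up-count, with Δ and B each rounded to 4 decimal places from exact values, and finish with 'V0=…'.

(0,0): Delta=-0.0316 Bond=6.9963
(1,0): Delta=0.0000 Bond=4.2017
(1,1): Delta=-0.0405 Bond=10.2791
V0=1.9050

Under the risk-neutral measure, an up-move has probability p* = (R−d)/(u−d) = 0.6786 and values discount at R = 1.19.
Payoff layer (t=2): V(2,0)=5.0000, V(2,1)=5.0000, V(2,2)=0.0000
Node (1,0) S=130.4100: V=(p*·5.0000+(1−p*)·5.0000)/1.19=4.2017; Δ=(5.0000−5.0000)/(178.6617−105.6321)=0.0000; B=V−Δ·S=4.2017
Node (1,1) S=220.5700: V=(p*·0.0000+(1−p*)·5.0000)/1.19=1.3505; Δ=(0.0000−5.0000)/(302.1809−178.6617)=-0.0405; B=V−Δ·S=10.2791
Node (0,0) S=161.0000: V=(p*·1.3505+(1−p*)·4.2017)/1.19=1.9050; Δ=(1.3505−4.2017)/(220.5700−130.4100)=-0.0316; B=V−Δ·S=6.9963
Check: Δ(0,0)·S0 + B(0,0) = 1.9050 = V0.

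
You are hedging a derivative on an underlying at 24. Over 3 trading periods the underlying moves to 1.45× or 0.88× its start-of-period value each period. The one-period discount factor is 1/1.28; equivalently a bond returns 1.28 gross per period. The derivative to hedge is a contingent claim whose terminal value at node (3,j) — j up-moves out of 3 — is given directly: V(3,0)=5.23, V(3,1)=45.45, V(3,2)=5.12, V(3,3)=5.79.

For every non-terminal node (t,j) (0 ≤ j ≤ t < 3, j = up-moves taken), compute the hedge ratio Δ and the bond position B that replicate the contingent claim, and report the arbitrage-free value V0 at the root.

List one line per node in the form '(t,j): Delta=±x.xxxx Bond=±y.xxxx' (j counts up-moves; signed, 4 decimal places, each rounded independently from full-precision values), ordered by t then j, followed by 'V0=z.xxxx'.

Risk-neutral probability p* = (R−d)/(u−d) = (1.28−0.88)/(1.45−0.88) = 0.7018.
Payoff layer (t=3): V(3,0)=5.2300, V(3,1)=45.4500, V(3,2)=5.1200, V(3,3)=5.7900
(2,0): S=18.5856. Δ = (V_up−V_dn)/(S_up−S_dn) = (45.4500−5.2300)/(26.9491−16.3553) = 3.7966. V = [p*·45.4500 + (1−p*)·5.2300]/1.28 = 26.1364. B = V − Δ·S = -44.4250.
(2,1): S=30.6240. Δ = (V_up−V_dn)/(S_up−S_dn) = (5.1200−45.4500)/(44.4048−26.9491) = -2.3104. V = [p*·5.1200 + (1−p*)·45.4500]/1.28 = 13.3971. B = V − Δ·S = 84.1515.
(2,2): S=50.4600. Δ = (V_up−V_dn)/(S_up−S_dn) = (5.7900−5.1200)/(73.1670−44.4048) = 0.0233. V = [p*·5.7900 + (1−p*)·5.1200]/1.28 = 4.3673. B = V − Δ·S = 3.1919.
(1,0): S=21.1200. Δ = (V_up−V_dn)/(S_up−S_dn) = (13.3971−26.1364)/(30.6240−18.5856) = -1.0582. V = [p*·13.3971 + (1−p*)·26.1364]/1.28 = 13.4348. B = V − Δ·S = 35.7844.
(1,1): S=34.8000. Δ = (V_up−V_dn)/(S_up−S_dn) = (4.3673−13.3971)/(50.4600−30.6240) = -0.4552. V = [p*·4.3673 + (1−p*)·13.3971]/1.28 = 5.5159. B = V − Δ·S = 21.3576.
(0,0): S=24.0000. Δ = (V_up−V_dn)/(S_up−S_dn) = (5.5159−13.4348)/(34.8000−21.1200) = -0.5789. V = [p*·5.5159 + (1−p*)·13.4348]/1.28 = 6.1545. B = V − Δ·S = 20.0471.
Root portfolio cost Δ·24+B reproduces V0=6.1545.

(0,0): Delta=-0.5789 Bond=20.0471
(1,0): Delta=-1.0582 Bond=35.7844
(1,1): Delta=-0.4552 Bond=21.3576
(2,0): Delta=3.7966 Bond=-44.4250
(2,1): Delta=-2.3104 Bond=84.1515
(2,2): Delta=0.0233 Bond=3.1919
V0=6.1545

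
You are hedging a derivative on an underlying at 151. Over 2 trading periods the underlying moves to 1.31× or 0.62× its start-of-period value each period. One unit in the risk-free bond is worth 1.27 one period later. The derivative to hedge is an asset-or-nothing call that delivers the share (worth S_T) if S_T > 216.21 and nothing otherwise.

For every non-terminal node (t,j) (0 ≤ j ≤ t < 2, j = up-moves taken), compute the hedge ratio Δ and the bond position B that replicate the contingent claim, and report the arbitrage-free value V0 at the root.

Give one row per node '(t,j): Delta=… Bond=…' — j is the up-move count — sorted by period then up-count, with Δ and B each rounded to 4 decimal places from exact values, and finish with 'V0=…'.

(0,0): Delta=1.8448 Bond=-135.9938
(1,0): Delta=0.0000 Bond=0.0000
(1,1): Delta=1.8986 Bond=-183.3405
V0=142.5741

No-arbitrage ⇒ martingale measure with p* = (R−d)/(u−d) = 0.9420.
At expiry t=2: V(2,0)=0.0000, V(2,1)=0.0000, V(2,2)=259.1311
Node (1,0) S=93.6200: V=(p*·0.0000+(1−p*)·0.0000)/1.27=0.0000; Δ=(0.0000−0.0000)/(122.6422−58.0444)=0.0000; B=V−Δ·S=0.0000
Node (1,1) S=197.8100: V=(p*·259.1311+(1−p*)·0.0000)/1.27=192.2118; Δ=(259.1311−0.0000)/(259.1311−122.6422)=1.8986; B=V−Δ·S=-183.3405
Node (0,0) S=151.0000: V=(p*·192.2118+(1−p*)·0.0000)/1.27=142.5741; Δ=(192.2118−0.0000)/(197.8100−93.6200)=1.8448; B=V−Δ·S=-135.9938
Check: Δ(0,0)·S0 + B(0,0) = 142.5741 = V0.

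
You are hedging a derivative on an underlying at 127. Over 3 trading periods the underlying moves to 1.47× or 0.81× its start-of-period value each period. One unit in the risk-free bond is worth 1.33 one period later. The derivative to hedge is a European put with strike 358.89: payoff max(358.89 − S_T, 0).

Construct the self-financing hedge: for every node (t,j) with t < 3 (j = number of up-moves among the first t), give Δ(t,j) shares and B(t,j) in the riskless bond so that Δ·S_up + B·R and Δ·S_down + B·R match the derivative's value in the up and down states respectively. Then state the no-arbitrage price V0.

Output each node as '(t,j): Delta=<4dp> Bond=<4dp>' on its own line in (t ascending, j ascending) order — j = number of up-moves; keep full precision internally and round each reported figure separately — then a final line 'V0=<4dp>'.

(0,0): Delta=-0.8136 Bond=138.1287
(1,0): Delta=-1.0000 Bond=202.8888
(1,1): Delta=-0.7859 Bond=178.5480
(2,0): Delta=-1.0000 Bond=269.8421
(2,1): Delta=-1.0000 Bond=269.8421
(2,2): Delta=-0.7542 Bond=228.7530
V0=34.8048

Since d<R<u, set p* = (R−d)/(u−d) = 0.7879; price each node as the discounted p*-expectation of its children.
Terminal payoffs: V(3,0)=291.3970, V(3,1)=236.4027, V(3,2)=136.5982, V(3,3)=0.0000
(2,0): S=83.3247. Δ = (V_up−V_dn)/(S_up−S_dn) = (236.4027−291.3970)/(122.4873−67.4930) = -1.0000. V = [p*·236.4027 + (1−p*)·291.3970]/1.33 = 186.5174. B = V − Δ·S = 269.8421.
(2,1): S=151.2189. Δ = (V_up−V_dn)/(S_up−S_dn) = (136.5982−236.4027)/(222.2918−122.4873) = -1.0000. V = [p*·136.5982 + (1−p*)·236.4027]/1.33 = 118.6232. B = V − Δ·S = 269.8421.
(2,2): S=274.4343. Δ = (V_up−V_dn)/(S_up−S_dn) = (0.0000−136.5982)/(403.4184−222.2918) = -0.7542. V = [p*·0.0000 + (1−p*)·136.5982]/1.33 = 21.7860. B = V − Δ·S = 228.7530.
(1,0): S=102.8700. Δ = (V_up−V_dn)/(S_up−S_dn) = (118.6232−186.5174)/(151.2189−83.3247) = -1.0000. V = [p*·118.6232 + (1−p*)·186.5174]/1.33 = 100.0188. B = V − Δ·S = 202.8888.
(1,1): S=186.6900. Δ = (V_up−V_dn)/(S_up−S_dn) = (21.7860−118.6232)/(274.4343−151.2189) = -0.7859. V = [p*·21.7860 + (1−p*)·118.6232]/1.33 = 31.8250. B = V − Δ·S = 178.5480.
(0,0): S=127.0000. Δ = (V_up−V_dn)/(S_up−S_dn) = (31.8250−100.0188)/(186.6900−102.8700) = -0.8136. V = [p*·31.8250 + (1−p*)·100.0188]/1.33 = 34.8048. B = V − Δ·S = 138.1287.
Each (Δ,B) replicates both successor values, so the strategy is self-financing and V0 is arbitrage-free.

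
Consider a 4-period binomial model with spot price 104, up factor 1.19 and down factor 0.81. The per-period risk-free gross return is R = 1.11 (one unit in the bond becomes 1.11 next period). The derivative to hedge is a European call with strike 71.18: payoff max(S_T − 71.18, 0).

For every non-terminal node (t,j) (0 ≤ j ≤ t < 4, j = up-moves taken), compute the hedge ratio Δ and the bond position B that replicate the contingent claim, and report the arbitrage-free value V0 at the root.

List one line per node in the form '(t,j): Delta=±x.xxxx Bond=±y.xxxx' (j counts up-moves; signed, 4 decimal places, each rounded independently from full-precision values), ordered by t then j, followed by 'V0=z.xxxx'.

(0,0): Delta=0.9859 Bond=-45.2797
(1,0): Delta=0.9308 Bond=-45.6225
(1,1): Delta=0.9959 Bond=-51.4973
(2,0): Delta=0.6980 Bond=-34.7556
(2,1): Delta=0.9731 Bond=-54.8771
(2,2): Delta=1.0000 Bond=-57.7713
(3,0): Delta=0.0000 Bond=0.0000
(3,1): Delta=0.8247 Bond=-48.8664
(3,2): Delta=1.0000 Bond=-64.1261
(3,3): Delta=1.0000 Bond=-64.1261
V0=57.2507

No-arbitrage ⇒ martingale measure with p* = (R−d)/(u−d) = 0.7895.
Terminal payoffs: V(4,0)=0.0000, V(4,1)=0.0000, V(4,2)=25.4467, V(4,3)=70.7778, V(4,4)=137.3753
Node (3,0) S=55.2699: V=(p*·0.0000+(1−p*)·0.0000)/1.11=0.0000; Δ=(0.0000−0.0000)/(65.7711−44.7686)=0.0000; B=V−Δ·S=0.0000
Node (3,1) S=81.1989: V=(p*·25.4467+(1−p*)·0.0000)/1.11=18.0987; Δ=(25.4467−0.0000)/(96.6267−65.7711)=0.8247; B=V−Δ·S=-48.8664
Node (3,2) S=119.2923: V=(p*·70.7778+(1−p*)·25.4467)/1.11=55.1661; Δ=(70.7778−25.4467)/(141.9578−96.6267)=1.0000; B=V−Δ·S=-64.1261
Node (3,3) S=175.2565: V=(p*·137.3753+(1−p*)·70.7778)/1.11=111.1304; Δ=(137.3753−70.7778)/(208.5553−141.9578)=1.0000; B=V−Δ·S=-64.1261
Node (2,0) S=68.2344: V=(p*·18.0987+(1−p*)·0.0000)/1.11=12.8725; Δ=(18.0987−0.0000)/(81.1989−55.2699)=0.6980; B=V−Δ·S=-34.7556
Node (2,1) S=100.2456: V=(p*·55.1661+(1−p*)·18.0987)/1.11=42.6689; Δ=(55.1661−18.0987)/(119.2923−81.1989)=0.9731; B=V−Δ·S=-54.8771
Node (2,2) S=147.2744: V=(p*·111.1304+(1−p*)·55.1661)/1.11=89.5031; Δ=(111.1304−55.1661)/(175.2565−119.2923)=1.0000; B=V−Δ·S=-57.7713
Node (1,0) S=84.2400: V=(p*·42.6689+(1−p*)·12.8725)/1.11=32.7891; Δ=(42.6689−12.8725)/(100.2456−68.2344)=0.9308; B=V−Δ·S=-45.6225
Node (1,1) S=123.7600: V=(p*·89.5031+(1−p*)·42.6689)/1.11=71.7507; Δ=(89.5031−42.6689)/(147.2744−100.2456)=0.9959; B=V−Δ·S=-51.4973
Node (0,0) S=104.0000: V=(p*·71.7507+(1−p*)·32.7891)/1.11=57.2507; Δ=(71.7507−32.7891)/(123.7600−84.2400)=0.9859; B=V−Δ·S=-45.2797
Each (Δ,B) replicates both successor values, so the strategy is self-financing and V0 is arbitrage-free.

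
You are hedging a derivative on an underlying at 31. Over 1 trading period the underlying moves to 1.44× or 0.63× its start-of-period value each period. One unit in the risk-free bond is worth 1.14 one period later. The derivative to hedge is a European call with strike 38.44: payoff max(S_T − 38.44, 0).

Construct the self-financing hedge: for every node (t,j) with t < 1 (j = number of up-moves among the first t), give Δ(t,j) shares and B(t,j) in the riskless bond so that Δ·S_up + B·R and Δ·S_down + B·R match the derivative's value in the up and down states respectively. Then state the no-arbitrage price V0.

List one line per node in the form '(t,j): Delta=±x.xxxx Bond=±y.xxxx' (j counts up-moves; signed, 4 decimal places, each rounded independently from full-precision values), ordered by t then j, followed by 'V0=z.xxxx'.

(0,0): Delta=0.2469 Bond=-4.2300
V0=3.4243

Under the risk-neutral measure, an up-move has probability p* = (R−d)/(u−d) = 0.6296 and values discount at R = 1.14.
Payoff layer (t=1): V(1,0)=0.0000, V(1,1)=6.2000
  t=0,j=0: stock 31.0000 → up 44.6400 (V=6.2000), down 19.5300 (V=0.0000). Price 3.4243; hedge Δ=0.2469, bond B=-4.2300.
The time-0 hedge costs 3.4243, which is the no-arbitrage price.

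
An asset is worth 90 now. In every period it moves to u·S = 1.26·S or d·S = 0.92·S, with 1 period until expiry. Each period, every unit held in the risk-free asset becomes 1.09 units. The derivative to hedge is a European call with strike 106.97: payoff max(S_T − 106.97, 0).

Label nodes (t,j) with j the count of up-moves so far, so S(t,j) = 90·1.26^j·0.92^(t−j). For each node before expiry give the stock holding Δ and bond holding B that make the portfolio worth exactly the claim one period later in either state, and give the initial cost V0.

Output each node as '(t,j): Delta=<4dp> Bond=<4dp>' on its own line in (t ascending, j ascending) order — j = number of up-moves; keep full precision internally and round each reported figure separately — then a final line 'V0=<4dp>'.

(0,0): Delta=0.2101 Bond=-15.9622
V0=2.9495

Under the risk-neutral measure, an up-move has probability p* = (R−d)/(u−d) = 0.5000 and values discount at R = 1.09.
Terminal payoffs: V(1,0)=0.0000, V(1,1)=6.4300
  t=0,j=0: stock 90.0000 → up 113.4000 (V=6.4300), down 82.8000 (V=0.0000). Price 2.9495; hedge Δ=0.2101, bond B=-15.9622.
Each (Δ,B) replicates both successor values, so the strategy is self-financing and V0 is arbitrage-free.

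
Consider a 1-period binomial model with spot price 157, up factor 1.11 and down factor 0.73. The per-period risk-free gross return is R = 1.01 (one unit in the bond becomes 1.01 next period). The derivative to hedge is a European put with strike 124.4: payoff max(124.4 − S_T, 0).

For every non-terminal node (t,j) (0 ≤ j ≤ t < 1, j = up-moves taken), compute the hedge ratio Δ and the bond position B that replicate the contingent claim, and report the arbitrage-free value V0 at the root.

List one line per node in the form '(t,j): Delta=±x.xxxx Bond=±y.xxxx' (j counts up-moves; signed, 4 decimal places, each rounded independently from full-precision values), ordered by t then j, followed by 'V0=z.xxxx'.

(0,0): Delta=-0.1641 Bond=28.3140
V0=2.5508

Since d<R<u, set p* = (R−d)/(u−d) = 0.7368; price each node as the discounted p*-expectation of its children.
Terminal values V(1,·): V(1,0)=9.7900, V(1,1)=0.0000
Node (0,0) S=157.0000: V=(p*·0.0000+(1−p*)·9.7900)/1.01=2.5508; Δ=(0.0000−9.7900)/(174.2700−114.6100)=-0.1641; B=V−Δ·S=28.3140
Self-financing check: at every node Δ·S+B equals the discounted successor values.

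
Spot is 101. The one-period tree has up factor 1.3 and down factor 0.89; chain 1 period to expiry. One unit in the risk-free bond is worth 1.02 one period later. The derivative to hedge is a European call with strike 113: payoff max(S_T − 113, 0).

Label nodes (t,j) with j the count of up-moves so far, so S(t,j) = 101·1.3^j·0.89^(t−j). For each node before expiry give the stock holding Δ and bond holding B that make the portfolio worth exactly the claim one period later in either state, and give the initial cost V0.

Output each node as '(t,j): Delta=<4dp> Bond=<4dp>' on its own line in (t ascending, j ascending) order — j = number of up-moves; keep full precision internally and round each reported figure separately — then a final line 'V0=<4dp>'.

(0,0): Delta=0.4419 Bond=-38.9455
V0=5.6887

The replicating-portfolio and risk-neutral prices coincide; use p* = (1.02−0.89)/(1.3−0.89) = 0.3171 for the latter.
Terminal payoffs: V(1,0)=0.0000, V(1,1)=18.3000
Node (0,0) S=101.0000: V=(p*·18.3000+(1−p*)·0.0000)/1.02=5.6887; Δ=(18.3000−0.0000)/(131.3000−89.8900)=0.4419; B=V−Δ·S=-38.9455
Each (Δ,B) replicates both successor values, so the strategy is self-financing and V0 is arbitrage-free.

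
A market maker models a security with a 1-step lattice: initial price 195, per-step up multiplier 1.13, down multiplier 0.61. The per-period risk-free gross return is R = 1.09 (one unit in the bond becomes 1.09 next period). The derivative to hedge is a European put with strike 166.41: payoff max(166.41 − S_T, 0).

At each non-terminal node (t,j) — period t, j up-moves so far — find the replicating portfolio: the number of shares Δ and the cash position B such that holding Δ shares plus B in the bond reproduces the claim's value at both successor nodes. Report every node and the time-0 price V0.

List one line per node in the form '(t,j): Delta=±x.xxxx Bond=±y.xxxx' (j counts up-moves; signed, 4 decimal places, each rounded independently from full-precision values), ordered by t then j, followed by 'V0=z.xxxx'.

The replicating-portfolio and risk-neutral prices coincide; use p* = (1.09−0.61)/(1.13−0.61) = 0.9231 for the latter.
Terminal values V(1,·): V(1,0)=47.4600, V(1,1)=0.0000
  t=0,j=0: stock 195.0000 → up 220.3500 (V=0.0000), down 118.9500 (V=47.4600). Price 3.3493; hedge Δ=-0.4680, bond B=94.6186.
Self-financing check: at every node Δ·S+B equals the discounted successor values.

(0,0): Delta=-0.4680 Bond=94.6186
V0=3.3493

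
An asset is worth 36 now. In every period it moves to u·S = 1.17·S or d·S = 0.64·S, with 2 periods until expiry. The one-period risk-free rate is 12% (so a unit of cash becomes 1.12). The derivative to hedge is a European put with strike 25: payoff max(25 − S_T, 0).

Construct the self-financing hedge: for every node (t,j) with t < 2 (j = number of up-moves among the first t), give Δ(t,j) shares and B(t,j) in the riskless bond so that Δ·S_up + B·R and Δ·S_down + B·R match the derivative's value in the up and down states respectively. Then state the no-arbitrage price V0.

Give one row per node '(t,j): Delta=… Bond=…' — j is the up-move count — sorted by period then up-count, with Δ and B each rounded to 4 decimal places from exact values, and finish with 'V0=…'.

(0,0): Delta=-0.0453 Bond=1.7025
(1,0): Delta=-0.8398 Bond=20.2117
(1,1): Delta=0.0000 Bond=0.0000
V0=0.0728

No-arbitrage ⇒ martingale measure with p* = (R−d)/(u−d) = 0.9057.
Terminal payoffs: V(2,0)=10.2544, V(2,1)=0.0000, V(2,2)=0.0000
Node (1,0) S=23.0400: V=(p*·0.0000+(1−p*)·10.2544)/1.12=0.8637; Δ=(0.0000−10.2544)/(26.9568−14.7456)=-0.8398; B=V−Δ·S=20.2117
Node (1,1) S=42.1200: V=(p*·0.0000+(1−p*)·0.0000)/1.12=0.0000; Δ=(0.0000−0.0000)/(49.2804−26.9568)=0.0000; B=V−Δ·S=0.0000
Node (0,0) S=36.0000: V=(p*·0.0000+(1−p*)·0.8637)/1.12=0.0728; Δ=(0.0000−0.8637)/(42.1200−23.0400)=-0.0453; B=V−Δ·S=1.7025
Self-financing check: at every node Δ·S+B equals the discounted successor values.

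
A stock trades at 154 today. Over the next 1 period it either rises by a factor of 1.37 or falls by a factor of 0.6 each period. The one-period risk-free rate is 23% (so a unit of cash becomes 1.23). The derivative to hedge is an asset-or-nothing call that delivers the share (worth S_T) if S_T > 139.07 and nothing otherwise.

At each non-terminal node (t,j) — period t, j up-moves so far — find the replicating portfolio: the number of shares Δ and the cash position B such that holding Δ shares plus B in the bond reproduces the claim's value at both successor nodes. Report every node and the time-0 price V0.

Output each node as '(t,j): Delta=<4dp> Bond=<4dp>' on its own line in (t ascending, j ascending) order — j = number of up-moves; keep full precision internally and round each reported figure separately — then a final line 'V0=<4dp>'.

(0,0): Delta=1.7792 Bond=-133.6585
V0=140.3415

Under the risk-neutral measure, an up-move has probability p* = (R−d)/(u−d) = 0.8182 and values discount at R = 1.23.
At expiry t=1: V(1,0)=0.0000, V(1,1)=210.9800
Node (0,0) S=154.0000: V=(p*·210.9800+(1−p*)·0.0000)/1.23=140.3415; Δ=(210.9800−0.0000)/(210.9800−92.4000)=1.7792; B=V−Δ·S=-133.6585
The time-0 hedge costs 140.3415, which is the no-arbitrage price.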